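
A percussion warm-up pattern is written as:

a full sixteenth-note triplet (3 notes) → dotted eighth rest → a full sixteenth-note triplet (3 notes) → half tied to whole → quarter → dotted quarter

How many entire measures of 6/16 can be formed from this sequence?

One bar of 6/16 = 6 sixteenth notes.
Each duration in sixteenth notes: a full sixteenth-note triplet (3 notes) (three triplet sixteenths span one eighth) = 2; dotted eighth rest = 3; a full sixteenth-note triplet (3 notes) (three triplet sixteenths span one eighth) = 2; half tied to whole (half + whole) = 24; quarter = 4; dotted quarter = 6.
Altogether 2 + 3 + 2 + 24 + 4 + 6 = 41.
41 ÷ 6 = 6 complete bars with 5 left over.

6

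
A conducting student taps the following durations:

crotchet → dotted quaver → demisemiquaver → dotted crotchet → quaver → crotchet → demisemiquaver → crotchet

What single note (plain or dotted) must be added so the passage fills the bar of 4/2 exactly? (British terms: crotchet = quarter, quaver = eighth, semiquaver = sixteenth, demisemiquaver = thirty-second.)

The bar of 4/2 = 64 thirty-second notes.
Express everything in thirty-second notes: crotchet = 8; dotted quaver = 6; demisemiquaver = 1; dotted crotchet = 12; quaver = 4; crotchet = 8; demisemiquaver = 1; crotchet = 8.
Total: 8 + 6 + 1 + 12 + 4 + 8 + 1 + 8 = 48.
Remaining: 64 − 48 = 16 thirty-second notes, which is a half note.

half note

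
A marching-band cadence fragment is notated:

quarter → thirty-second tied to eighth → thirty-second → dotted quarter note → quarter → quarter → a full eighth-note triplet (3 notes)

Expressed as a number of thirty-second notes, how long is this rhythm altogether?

Convert each value to thirty-second notes: quarter = 8; thirty-second tied to eighth (thirty-second + eighth) = 5; thirty-second = 1; dotted quarter note = 12; quarter = 8; quarter = 8; a full eighth-note triplet (3 notes) (three triplet eighths span one quarter) = 8.
Total: 8 + 5 + 1 + 12 + 8 + 8 + 8 = 50 thirty-second notes.

50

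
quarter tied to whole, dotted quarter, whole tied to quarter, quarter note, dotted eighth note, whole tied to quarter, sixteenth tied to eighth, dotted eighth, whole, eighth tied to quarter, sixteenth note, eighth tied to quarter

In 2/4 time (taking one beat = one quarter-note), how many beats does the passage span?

27

One quarter-note beat = 4 sixteenth notes.
Each duration in sixteenth notes: quarter tied to whole (quarter + whole) = 20; dotted quarter = 6; whole tied to quarter (whole + quarter) = 20; quarter note = 4; dotted eighth note = 3; whole tied to quarter (whole + quarter) = 20; sixteenth tied to eighth (sixteenth + eighth) = 3; dotted eighth = 3; whole = 16; eighth tied to quarter (eighth + quarter) = 6; sixteenth note = 1; eighth tied to quarter (eighth + quarter) = 6.
Sum: 20 + 6 + 20 + 4 + 3 + 20 + 3 + 3 + 16 + 6 + 1 + 6 = 108.
108 ÷ 4 = 27 beats.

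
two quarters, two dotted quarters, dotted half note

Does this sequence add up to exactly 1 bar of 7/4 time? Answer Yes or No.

No

One bar of 7/4 = 14 eighth notes.
Each duration in eighth notes: quarter = 2; quarter = 2; dotted quarter = 3; dotted quarter = 3; dotted half note = 6.
Sum: 2 + 2 + 3 + 3 + 6 = 16.
16 exceeds 14, so the answer is No.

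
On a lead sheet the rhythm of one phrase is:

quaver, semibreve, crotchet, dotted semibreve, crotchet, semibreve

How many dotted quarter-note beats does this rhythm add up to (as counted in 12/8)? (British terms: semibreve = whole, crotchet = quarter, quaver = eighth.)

One dotted quarter-note beat = 3 eighth notes.
Convert each value to eighth notes: quaver = 1; semibreve = 8; crotchet = 2; dotted semibreve = 12; crotchet = 2; semibreve = 8.
Adding: 1 + 8 + 2 + 12 + 2 + 8 = 33.
33 ÷ 3 = 11 beats.

11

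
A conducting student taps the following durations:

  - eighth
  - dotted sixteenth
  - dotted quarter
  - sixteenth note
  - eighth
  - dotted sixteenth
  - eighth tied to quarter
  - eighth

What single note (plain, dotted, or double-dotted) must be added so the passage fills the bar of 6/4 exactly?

eighth note

The bar of 6/4 = 48 thirty-second notes.
Working in thirty-second notes: eighth = 4; dotted sixteenth = 3; dotted quarter = 12; sixteenth note = 2; eighth = 4; dotted sixteenth = 3; eighth tied to quarter (eighth + quarter) = 12; eighth = 4.
Adding: 4 + 3 + 12 + 2 + 4 + 3 + 12 + 4 = 44.
Remaining: 48 − 44 = 4 thirty-second notes, which is a eighth note.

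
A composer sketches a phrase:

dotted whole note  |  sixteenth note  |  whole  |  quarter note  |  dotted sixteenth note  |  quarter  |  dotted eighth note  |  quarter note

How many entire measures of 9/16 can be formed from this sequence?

One bar of 9/16 = 18 thirty-second notes.
In thirty-second notes: dotted whole note = 48; sixteenth note = 2; whole = 32; quarter note = 8; dotted sixteenth note = 3; quarter = 8; dotted eighth note = 6; quarter note = 8.
Sum: 48 + 2 + 32 + 8 + 3 + 8 + 6 + 8 = 115.
115 ÷ 18 = 6 complete bars with 7 left over.

6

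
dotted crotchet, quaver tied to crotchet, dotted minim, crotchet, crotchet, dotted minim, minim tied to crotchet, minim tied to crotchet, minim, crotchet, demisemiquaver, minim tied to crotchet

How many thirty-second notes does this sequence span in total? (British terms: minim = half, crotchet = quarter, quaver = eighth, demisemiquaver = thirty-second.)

185

Express everything in thirty-second notes: dotted crotchet = 12; quaver tied to crotchet (quaver + crotchet) = 12; dotted minim = 24; crotchet = 8; crotchet = 8; dotted minim = 24; minim tied to crotchet (minim + crotchet) = 24; minim tied to crotchet (minim + crotchet) = 24; minim = 16; crotchet = 8; demisemiquaver = 1; minim tied to crotchet (minim + crotchet) = 24.
Sum: 12 + 12 + 24 + 8 + 8 + 24 + 24 + 24 + 16 + 8 + 1 + 24 = 185 thirty-second notes.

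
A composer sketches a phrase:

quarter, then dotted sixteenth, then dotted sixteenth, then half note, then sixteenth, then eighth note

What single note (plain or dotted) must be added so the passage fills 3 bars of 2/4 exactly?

dotted quarter note

3 bars of 2/4 = 48 thirty-second notes.
In thirty-second notes: quarter = 8; dotted sixteenth = 3; dotted sixteenth = 3; half note = 16; sixteenth = 2; eighth note = 4.
Altogether 8 + 3 + 3 + 16 + 2 + 4 = 36.
Remaining: 48 − 36 = 12 thirty-second notes, which is a dotted quarter note.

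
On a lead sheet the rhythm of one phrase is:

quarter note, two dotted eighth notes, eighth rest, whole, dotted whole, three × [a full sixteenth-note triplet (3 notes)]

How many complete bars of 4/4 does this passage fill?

One bar of 4/4 = 16 sixteenth notes.
Working in sixteenth notes: quarter note = 4; dotted eighth note = 3; dotted eighth note = 3; eighth rest = 2; whole = 16; dotted whole = 24; a full sixteenth-note triplet (3 notes) (three triplet sixteenths span one eighth) = 2; a full sixteenth-note triplet (3 notes) (three triplet sixteenths span one eighth) = 2; a full sixteenth-note triplet (3 notes) (three triplet sixteenths span one eighth) = 2.
Adding: 4 + 3 + 3 + 2 + 16 + 24 + 2 + 2 + 2 = 58.
58 ÷ 16 = 3 complete bars with 10 left over.

3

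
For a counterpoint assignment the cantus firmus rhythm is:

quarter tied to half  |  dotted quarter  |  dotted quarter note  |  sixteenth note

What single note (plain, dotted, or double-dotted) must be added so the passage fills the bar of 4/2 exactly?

double-dotted quarter note

The bar of 4/2 = 32 sixteenth notes.
Express everything in sixteenth notes: quarter tied to half (quarter + half) = 12; dotted quarter = 6; dotted quarter note = 6; sixteenth note = 1.
Total: 12 + 6 + 6 + 1 = 25.
Remaining: 32 − 25 = 7 sixteenth notes, which is a double-dotted quarter note.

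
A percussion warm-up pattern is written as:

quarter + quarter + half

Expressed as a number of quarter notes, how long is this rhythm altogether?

Express everything in quarter notes: quarter = 1; quarter = 1; half = 2.
Sum: 1 + 1 + 2 = 4 quarter notes.

4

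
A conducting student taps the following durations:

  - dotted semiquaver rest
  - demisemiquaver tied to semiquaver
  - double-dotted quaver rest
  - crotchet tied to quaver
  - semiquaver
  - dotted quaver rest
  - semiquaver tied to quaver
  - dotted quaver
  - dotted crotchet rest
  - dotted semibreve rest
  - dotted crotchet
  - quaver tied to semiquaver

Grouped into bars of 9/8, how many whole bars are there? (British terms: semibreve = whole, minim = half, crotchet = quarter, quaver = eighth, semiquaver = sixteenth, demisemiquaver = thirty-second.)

One bar of 9/8 = 36 thirty-second notes.
Express everything in thirty-second notes: dotted semiquaver rest = 3; demisemiquaver tied to semiquaver (demisemiquaver + semiquaver) = 3; double-dotted quaver rest = 7; crotchet tied to quaver (crotchet + quaver) = 12; semiquaver = 2; dotted quaver rest = 6; semiquaver tied to quaver (semiquaver + quaver) = 6; dotted quaver = 6; dotted crotchet rest = 12; dotted semibreve rest = 48; dotted crotchet = 12; quaver tied to semiquaver (quaver + semiquaver) = 6.
Adding: 3 + 3 + 7 + 12 + 2 + 6 + 6 + 6 + 12 + 48 + 12 + 6 = 123.
123 ÷ 36 = 3 complete bars with 15 left over.

3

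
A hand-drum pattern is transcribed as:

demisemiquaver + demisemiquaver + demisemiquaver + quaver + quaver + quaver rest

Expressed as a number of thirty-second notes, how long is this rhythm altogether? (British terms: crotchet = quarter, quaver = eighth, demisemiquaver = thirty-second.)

Convert each value to thirty-second notes: demisemiquaver = 1; demisemiquaver = 1; demisemiquaver = 1; quaver = 4; quaver = 4; quaver rest = 4.
Sum: 1 + 1 + 1 + 4 + 4 + 4 = 15 thirty-second notes.

15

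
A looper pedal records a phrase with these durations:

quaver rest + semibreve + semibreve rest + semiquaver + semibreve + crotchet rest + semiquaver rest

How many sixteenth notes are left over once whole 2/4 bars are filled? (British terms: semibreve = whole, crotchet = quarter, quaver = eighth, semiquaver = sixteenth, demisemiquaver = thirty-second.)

One bar of 2/4 = 8 sixteenth notes.
In sixteenth notes: quaver rest = 2; semibreve = 16; semibreve rest = 16; semiquaver = 1; semibreve = 16; crotchet rest = 4; semiquaver rest = 1.
Altogether 2 + 16 + 16 + 1 + 16 + 4 + 1 = 56.
56 ÷ 8 = 7 complete bars with 0 sixteenth notes remaining.

0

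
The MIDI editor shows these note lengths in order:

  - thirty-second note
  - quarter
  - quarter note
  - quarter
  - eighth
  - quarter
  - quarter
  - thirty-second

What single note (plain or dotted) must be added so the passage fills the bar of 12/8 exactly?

The bar of 12/8 = 48 thirty-second notes.
Each duration in thirty-second notes: thirty-second note = 1; quarter = 8; quarter note = 8; quarter = 8; eighth = 4; quarter = 8; quarter = 8; thirty-second = 1.
Total: 1 + 8 + 8 + 8 + 4 + 8 + 8 + 1 = 46.
Remaining: 48 − 46 = 2 thirty-second notes, which is a sixteenth note.

sixteenth note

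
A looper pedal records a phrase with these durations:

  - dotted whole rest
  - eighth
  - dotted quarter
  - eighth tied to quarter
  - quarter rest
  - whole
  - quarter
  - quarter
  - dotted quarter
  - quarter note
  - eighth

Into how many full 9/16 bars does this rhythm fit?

8

One bar of 9/16 = 9 sixteenth notes.
Working in sixteenth notes: dotted whole rest = 24; eighth = 2; dotted quarter = 6; eighth tied to quarter (eighth + quarter) = 6; quarter rest = 4; whole = 16; quarter = 4; quarter = 4; dotted quarter = 6; quarter note = 4; eighth = 2.
Sum: 24 + 2 + 6 + 6 + 4 + 16 + 4 + 4 + 6 + 4 + 2 = 78.
78 ÷ 9 = 8 complete bars with 6 left over.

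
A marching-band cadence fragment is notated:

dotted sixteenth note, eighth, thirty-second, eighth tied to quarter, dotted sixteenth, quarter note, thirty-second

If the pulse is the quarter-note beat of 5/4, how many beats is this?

One quarter-note beat = 8 thirty-second notes.
Express everything in thirty-second notes: dotted sixteenth note = 3; eighth = 4; thirty-second = 1; eighth tied to quarter (eighth + quarter) = 12; dotted sixteenth = 3; quarter note = 8; thirty-second = 1.
Adding: 3 + 4 + 1 + 12 + 3 + 8 + 1 = 32.
32 ÷ 8 = 4 beats.

4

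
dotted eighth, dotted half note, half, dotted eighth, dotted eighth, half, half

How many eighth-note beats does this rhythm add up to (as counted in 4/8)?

One eighth-note beat = 2 sixteenth notes.
Express everything in sixteenth notes: dotted eighth = 3; dotted half note = 12; half = 8; dotted eighth = 3; dotted eighth = 3; half = 8; half = 8.
Adding: 3 + 12 + 8 + 3 + 3 + 8 + 8 = 45.
45 ÷ 2 = 22.5 beats.

22.5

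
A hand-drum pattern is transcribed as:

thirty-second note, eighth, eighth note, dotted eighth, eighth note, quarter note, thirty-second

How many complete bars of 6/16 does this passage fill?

2

One bar of 6/16 = 12 thirty-second notes.
Convert each value to thirty-second notes: thirty-second note = 1; eighth = 4; eighth note = 4; dotted eighth = 6; eighth note = 4; quarter note = 8; thirty-second = 1.
Altogether 1 + 4 + 4 + 6 + 4 + 8 + 1 = 28.
28 ÷ 12 = 2 complete bars with 4 left over.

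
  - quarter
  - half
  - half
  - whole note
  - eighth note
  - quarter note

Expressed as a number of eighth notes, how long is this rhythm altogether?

Convert each value to eighth notes: quarter = 2; half = 4; half = 4; whole note = 8; eighth note = 1; quarter note = 2.
Altogether 2 + 4 + 4 + 8 + 1 + 2 = 21 eighth notes.

21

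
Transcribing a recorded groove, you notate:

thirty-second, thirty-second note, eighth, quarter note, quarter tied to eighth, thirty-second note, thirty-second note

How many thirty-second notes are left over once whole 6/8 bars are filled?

One bar of 6/8 = 24 thirty-second notes.
Working in thirty-second notes: thirty-second = 1; thirty-second note = 1; eighth = 4; quarter note = 8; quarter tied to eighth (quarter + eighth) = 12; thirty-second note = 1; thirty-second note = 1.
Adding: 1 + 1 + 4 + 8 + 12 + 1 + 1 = 28.
28 ÷ 24 = 1 complete bar with 4 thirty-second notes remaining.

4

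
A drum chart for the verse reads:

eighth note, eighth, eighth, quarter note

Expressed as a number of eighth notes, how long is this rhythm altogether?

5

In eighth notes: eighth note = 1; eighth = 1; eighth = 1; quarter note = 2.
Total: 1 + 1 + 1 + 2 = 5 eighth notes.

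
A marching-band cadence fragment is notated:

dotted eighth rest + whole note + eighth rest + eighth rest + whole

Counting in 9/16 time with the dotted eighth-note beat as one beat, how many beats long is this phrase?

One dotted eighth-note beat = 3 sixteenth notes.
Express everything in sixteenth notes: dotted eighth rest = 3; whole note = 16; eighth rest = 2; eighth rest = 2; whole = 16.
Total: 3 + 16 + 2 + 2 + 16 = 39.
39 ÷ 3 = 13 beats.

13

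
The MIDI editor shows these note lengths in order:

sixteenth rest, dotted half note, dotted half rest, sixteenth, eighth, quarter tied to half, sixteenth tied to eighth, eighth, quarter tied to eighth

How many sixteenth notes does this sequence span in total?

Express everything in sixteenth notes: sixteenth rest = 1; dotted half note = 12; dotted half rest = 12; sixteenth = 1; eighth = 2; quarter tied to half (quarter + half) = 12; sixteenth tied to eighth (sixteenth + eighth) = 3; eighth = 2; quarter tied to eighth (quarter + eighth) = 6.
Adding: 1 + 12 + 12 + 1 + 2 + 12 + 3 + 2 + 6 = 51 sixteenth notes.

51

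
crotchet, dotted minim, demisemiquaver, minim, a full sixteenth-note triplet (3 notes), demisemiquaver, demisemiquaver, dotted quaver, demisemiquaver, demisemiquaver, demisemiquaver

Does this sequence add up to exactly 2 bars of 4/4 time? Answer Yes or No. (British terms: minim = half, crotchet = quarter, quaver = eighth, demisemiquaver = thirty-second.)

Yes

One bar of 4/4 = 32 thirty-second notes, so 2 bars = 64.
Convert each value to thirty-second notes: crotchet = 8; dotted minim = 24; demisemiquaver = 1; minim = 16; a full sixteenth-note triplet (3 notes) (three triplet sixteenths span one eighth) = 4; demisemiquaver = 1; demisemiquaver = 1; dotted quaver = 6; demisemiquaver = 1; demisemiquaver = 1; demisemiquaver = 1.
Total: 8 + 24 + 1 + 16 + 4 + 1 + 1 + 6 + 1 + 1 + 1 = 64.
64 equals 64, so the answer is Yes.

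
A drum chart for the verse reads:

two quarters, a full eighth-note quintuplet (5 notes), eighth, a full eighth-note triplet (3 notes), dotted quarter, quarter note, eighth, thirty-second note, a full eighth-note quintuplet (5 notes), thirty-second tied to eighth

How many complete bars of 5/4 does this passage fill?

One bar of 5/4 = 40 thirty-second notes.
Each duration in thirty-second notes: quarter = 8; quarter = 8; a full eighth-note quintuplet (5 notes) (five quintuplet eighths span one half) = 16; eighth = 4; a full eighth-note triplet (3 notes) (three triplet eighths span one quarter) = 8; dotted quarter = 12; quarter note = 8; eighth = 4; thirty-second note = 1; a full eighth-note quintuplet (5 notes) (five quintuplet eighths span one half) = 16; thirty-second tied to eighth (thirty-second + eighth) = 5.
Total: 8 + 8 + 16 + 4 + 8 + 12 + 8 + 4 + 1 + 16 + 5 = 90.
90 ÷ 40 = 2 complete bars with 10 left over.

2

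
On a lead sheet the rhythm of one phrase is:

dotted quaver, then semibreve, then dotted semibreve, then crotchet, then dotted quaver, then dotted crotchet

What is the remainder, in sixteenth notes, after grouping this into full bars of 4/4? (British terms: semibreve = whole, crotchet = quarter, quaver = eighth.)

One bar of 4/4 = 16 sixteenth notes.
In sixteenth notes: dotted quaver = 3; semibreve = 16; dotted semibreve = 24; crotchet = 4; dotted quaver = 3; dotted crotchet = 6.
Total: 3 + 16 + 24 + 4 + 3 + 6 = 56.
56 ÷ 16 = 3 complete bars with 8 sixteenth notes remaining.

8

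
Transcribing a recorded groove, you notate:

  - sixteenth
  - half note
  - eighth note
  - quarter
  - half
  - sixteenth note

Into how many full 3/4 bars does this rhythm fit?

2

One bar of 3/4 = 12 sixteenth notes.
Express everything in sixteenth notes: sixteenth = 1; half note = 8; eighth note = 2; quarter = 4; half = 8; sixteenth note = 1.
Adding: 1 + 8 + 2 + 4 + 8 + 1 = 24.
24 ÷ 12 = 2 complete bars with 0 left over.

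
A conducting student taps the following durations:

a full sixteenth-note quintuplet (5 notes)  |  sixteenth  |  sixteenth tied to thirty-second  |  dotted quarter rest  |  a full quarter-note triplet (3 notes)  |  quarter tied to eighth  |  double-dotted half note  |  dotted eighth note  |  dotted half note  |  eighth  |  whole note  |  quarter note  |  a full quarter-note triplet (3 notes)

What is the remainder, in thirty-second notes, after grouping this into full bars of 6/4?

27

One bar of 6/4 = 48 thirty-second notes.
Each duration in thirty-second notes: a full sixteenth-note quintuplet (5 notes) (five quintuplet sixteenths span one quarter) = 8; sixteenth = 2; sixteenth tied to thirty-second (sixteenth + thirty-second) = 3; dotted quarter rest = 12; a full quarter-note triplet (3 notes) (three triplet quarters span one half) = 16; quarter tied to eighth (quarter + eighth) = 12; double-dotted half note = 28; dotted eighth note = 6; dotted half note = 24; eighth = 4; whole note = 32; quarter note = 8; a full quarter-note triplet (3 notes) (three triplet quarters span one half) = 16.
Adding: 8 + 2 + 3 + 12 + 16 + 12 + 28 + 6 + 24 + 4 + 32 + 8 + 16 = 171.
171 ÷ 48 = 3 complete bars with 27 thirty-second notes remaining.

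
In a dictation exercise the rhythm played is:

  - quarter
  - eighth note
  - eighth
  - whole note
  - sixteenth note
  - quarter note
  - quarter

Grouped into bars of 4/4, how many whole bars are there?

2

One bar of 4/4 = 16 sixteenth notes.
In sixteenth notes: quarter = 4; eighth note = 2; eighth = 2; whole note = 16; sixteenth note = 1; quarter note = 4; quarter = 4.
Sum: 4 + 2 + 2 + 16 + 1 + 4 + 4 = 33.
33 ÷ 16 = 2 complete bars with 1 left over.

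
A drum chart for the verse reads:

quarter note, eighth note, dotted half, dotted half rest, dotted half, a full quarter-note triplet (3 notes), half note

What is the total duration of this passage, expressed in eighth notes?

29

Convert each value to eighth notes: quarter note = 2; eighth note = 1; dotted half = 6; dotted half rest = 6; dotted half = 6; a full quarter-note triplet (3 notes) (three triplet quarters span one half) = 4; half note = 4.
Sum: 2 + 1 + 6 + 6 + 6 + 4 + 4 = 29 eighth notes.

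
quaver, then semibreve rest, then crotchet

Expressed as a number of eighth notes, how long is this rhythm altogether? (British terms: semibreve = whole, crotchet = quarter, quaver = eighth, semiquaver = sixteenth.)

Convert each value to eighth notes: quaver = 1; semibreve rest = 8; crotchet = 2.
Sum: 1 + 8 + 2 = 11 eighth notes.

11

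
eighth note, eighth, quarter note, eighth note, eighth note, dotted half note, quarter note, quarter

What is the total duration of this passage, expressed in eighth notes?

Each duration in eighth notes: eighth note = 1; eighth = 1; quarter note = 2; eighth note = 1; eighth note = 1; dotted half note = 6; quarter note = 2; quarter = 2.
Sum: 1 + 1 + 2 + 1 + 1 + 6 + 2 + 2 = 16 eighth notes.

16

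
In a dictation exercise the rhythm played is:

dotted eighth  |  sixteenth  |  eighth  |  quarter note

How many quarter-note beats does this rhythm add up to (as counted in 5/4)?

One quarter-note beat = 4 sixteenth notes.
In sixteenth notes: dotted eighth = 3; sixteenth = 1; eighth = 2; quarter note = 4.
Altogether 3 + 1 + 2 + 4 = 10.
10 ÷ 4 = 2.5 beats.

2.5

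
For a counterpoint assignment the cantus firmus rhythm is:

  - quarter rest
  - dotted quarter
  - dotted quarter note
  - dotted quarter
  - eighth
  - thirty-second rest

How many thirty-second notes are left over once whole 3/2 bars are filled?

One bar of 3/2 = 48 thirty-second notes.
In thirty-second notes: quarter rest = 8; dotted quarter = 12; dotted quarter note = 12; dotted quarter = 12; eighth = 4; thirty-second rest = 1.
Total: 8 + 12 + 12 + 12 + 4 + 1 = 49.
49 ÷ 48 = 1 complete bar with 1 thirty-second note remaining.

1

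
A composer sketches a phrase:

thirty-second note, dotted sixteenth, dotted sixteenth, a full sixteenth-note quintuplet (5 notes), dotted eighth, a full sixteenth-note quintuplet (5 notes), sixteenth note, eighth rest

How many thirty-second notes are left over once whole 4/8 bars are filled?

One bar of 4/8 = 16 thirty-second notes.
Each duration in thirty-second notes: thirty-second note = 1; dotted sixteenth = 3; dotted sixteenth = 3; a full sixteenth-note quintuplet (5 notes) (five quintuplet sixteenths span one quarter) = 8; dotted eighth = 6; a full sixteenth-note quintuplet (5 notes) (five quintuplet sixteenths span one quarter) = 8; sixteenth note = 2; eighth rest = 4.
Total: 1 + 3 + 3 + 8 + 6 + 8 + 2 + 4 = 35.
35 ÷ 16 = 2 complete bars with 3 thirty-second notes remaining.

3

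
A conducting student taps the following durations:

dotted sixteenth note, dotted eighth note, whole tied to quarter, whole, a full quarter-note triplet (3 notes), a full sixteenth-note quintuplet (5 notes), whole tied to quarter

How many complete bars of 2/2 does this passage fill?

4

One bar of 2/2 = 32 thirty-second notes.
In thirty-second notes: dotted sixteenth note = 3; dotted eighth note = 6; whole tied to quarter (whole + quarter) = 40; whole = 32; a full quarter-note triplet (3 notes) (three triplet quarters span one half) = 16; a full sixteenth-note quintuplet (5 notes) (five quintuplet sixteenths span one quarter) = 8; whole tied to quarter (whole + quarter) = 40.
Sum: 3 + 6 + 40 + 32 + 16 + 8 + 40 = 145.
145 ÷ 32 = 4 complete bars with 17 left over.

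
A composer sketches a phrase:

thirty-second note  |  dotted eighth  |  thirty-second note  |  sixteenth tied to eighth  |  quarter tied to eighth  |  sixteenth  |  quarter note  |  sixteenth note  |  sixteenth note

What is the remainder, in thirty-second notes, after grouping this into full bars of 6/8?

One bar of 6/8 = 24 thirty-second notes.
Working in thirty-second notes: thirty-second note = 1; dotted eighth = 6; thirty-second note = 1; sixteenth tied to eighth (sixteenth + eighth) = 6; quarter tied to eighth (quarter + eighth) = 12; sixteenth = 2; quarter note = 8; sixteenth note = 2; sixteenth note = 2.
Adding: 1 + 6 + 1 + 6 + 12 + 2 + 8 + 2 + 2 = 40.
40 ÷ 24 = 1 complete bar with 16 thirty-second notes remaining.

16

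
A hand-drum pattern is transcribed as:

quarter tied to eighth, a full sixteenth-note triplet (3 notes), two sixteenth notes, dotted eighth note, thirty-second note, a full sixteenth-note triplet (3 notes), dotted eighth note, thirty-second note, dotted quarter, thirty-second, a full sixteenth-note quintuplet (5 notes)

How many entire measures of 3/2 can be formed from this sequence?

One bar of 3/2 = 48 thirty-second notes.
Convert each value to thirty-second notes: quarter tied to eighth (quarter + eighth) = 12; a full sixteenth-note triplet (3 notes) (three triplet sixteenths span one eighth) = 4; sixteenth note = 2; sixteenth note = 2; dotted eighth note = 6; thirty-second note = 1; a full sixteenth-note triplet (3 notes) (three triplet sixteenths span one eighth) = 4; dotted eighth note = 6; thirty-second note = 1; dotted quarter = 12; thirty-second = 1; a full sixteenth-note quintuplet (5 notes) (five quintuplet sixteenths span one quarter) = 8.
Adding: 12 + 4 + 2 + 2 + 6 + 1 + 4 + 6 + 1 + 12 + 1 + 8 = 59.
59 ÷ 48 = 1 complete bar with 11 left over.

1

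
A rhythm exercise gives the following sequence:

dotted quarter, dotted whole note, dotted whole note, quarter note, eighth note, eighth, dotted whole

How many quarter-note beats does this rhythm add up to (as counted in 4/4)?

21.5

One quarter-note beat = 2 eighth notes.
Each duration in eighth notes: dotted quarter = 3; dotted whole note = 12; dotted whole note = 12; quarter note = 2; eighth note = 1; eighth = 1; dotted whole = 12.
Altogether 3 + 12 + 12 + 2 + 1 + 1 + 12 = 43.
43 ÷ 2 = 21.5 beats.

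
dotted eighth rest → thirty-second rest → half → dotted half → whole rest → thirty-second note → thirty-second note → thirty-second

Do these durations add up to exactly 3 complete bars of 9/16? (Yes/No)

One bar of 9/16 = 18 thirty-second notes, so 3 bars = 54.
Working in thirty-second notes: dotted eighth rest = 6; thirty-second rest = 1; half = 16; dotted half = 24; whole rest = 32; thirty-second note = 1; thirty-second note = 1; thirty-second = 1.
Sum: 6 + 1 + 16 + 24 + 32 + 1 + 1 + 1 = 82.
82 exceeds 54, so the answer is No.

No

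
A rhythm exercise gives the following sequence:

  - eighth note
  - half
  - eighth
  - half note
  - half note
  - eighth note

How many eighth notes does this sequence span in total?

15

Each duration in eighth notes: eighth note = 1; half = 4; eighth = 1; half note = 4; half note = 4; eighth note = 1.
Sum: 1 + 4 + 1 + 4 + 4 + 1 = 15 eighth notes.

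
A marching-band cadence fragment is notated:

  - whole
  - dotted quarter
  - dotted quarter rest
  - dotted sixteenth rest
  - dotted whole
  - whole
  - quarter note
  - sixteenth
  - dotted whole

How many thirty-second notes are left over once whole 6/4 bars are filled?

One bar of 6/4 = 48 thirty-second notes.
Working in thirty-second notes: whole = 32; dotted quarter = 12; dotted quarter rest = 12; dotted sixteenth rest = 3; dotted whole = 48; whole = 32; quarter note = 8; sixteenth = 2; dotted whole = 48.
Adding: 32 + 12 + 12 + 3 + 48 + 32 + 8 + 2 + 48 = 197.
197 ÷ 48 = 4 complete bars with 5 thirty-second notes remaining.

5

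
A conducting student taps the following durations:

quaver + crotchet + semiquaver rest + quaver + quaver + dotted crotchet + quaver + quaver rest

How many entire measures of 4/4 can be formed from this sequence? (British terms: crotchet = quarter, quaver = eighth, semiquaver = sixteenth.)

1

One bar of 4/4 = 16 sixteenth notes.
In sixteenth notes: quaver = 2; crotchet = 4; semiquaver rest = 1; quaver = 2; quaver = 2; dotted crotchet = 6; quaver = 2; quaver rest = 2.
Sum: 2 + 4 + 1 + 2 + 2 + 6 + 2 + 2 = 21.
21 ÷ 16 = 1 complete bar with 5 left over.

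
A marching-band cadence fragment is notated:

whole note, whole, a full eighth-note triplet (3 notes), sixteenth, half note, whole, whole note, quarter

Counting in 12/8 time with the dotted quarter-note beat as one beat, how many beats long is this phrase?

One dotted quarter-note beat = 6 sixteenth notes.
Express everything in sixteenth notes: whole note = 16; whole = 16; a full eighth-note triplet (3 notes) (three triplet eighths span one quarter) = 4; sixteenth = 1; half note = 8; whole = 16; whole note = 16; quarter = 4.
Altogether 16 + 16 + 4 + 1 + 8 + 16 + 16 + 4 = 81.
81 ÷ 6 = 13.5 beats.

13.5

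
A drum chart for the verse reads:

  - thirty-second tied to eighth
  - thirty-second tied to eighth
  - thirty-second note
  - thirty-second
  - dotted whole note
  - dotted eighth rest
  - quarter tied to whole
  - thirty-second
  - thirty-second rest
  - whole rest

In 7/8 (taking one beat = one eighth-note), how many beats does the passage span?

One eighth-note beat = 4 thirty-second notes.
Express everything in thirty-second notes: thirty-second tied to eighth (thirty-second + eighth) = 5; thirty-second tied to eighth (thirty-second + eighth) = 5; thirty-second note = 1; thirty-second = 1; dotted whole note = 48; dotted eighth rest = 6; quarter tied to whole (quarter + whole) = 40; thirty-second = 1; thirty-second rest = 1; whole rest = 32.
Altogether 5 + 5 + 1 + 1 + 48 + 6 + 40 + 1 + 1 + 32 = 140.
140 ÷ 4 = 35 beats.

35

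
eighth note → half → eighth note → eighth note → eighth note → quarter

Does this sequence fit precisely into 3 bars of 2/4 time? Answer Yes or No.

No

One bar of 2/4 = 4 eighth notes, so 3 bars = 12.
Working in eighth notes: eighth note = 1; half = 4; eighth note = 1; eighth note = 1; eighth note = 1; quarter = 2.
Sum: 1 + 4 + 1 + 1 + 1 + 2 = 10.
10 falls short of 12, so the answer is No.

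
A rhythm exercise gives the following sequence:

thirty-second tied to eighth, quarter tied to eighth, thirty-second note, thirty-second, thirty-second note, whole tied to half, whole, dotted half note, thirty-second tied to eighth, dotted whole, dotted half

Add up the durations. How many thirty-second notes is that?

201

Express everything in thirty-second notes: thirty-second tied to eighth (thirty-second + eighth) = 5; quarter tied to eighth (quarter + eighth) = 12; thirty-second note = 1; thirty-second = 1; thirty-second note = 1; whole tied to half (whole + half) = 48; whole = 32; dotted half note = 24; thirty-second tied to eighth (thirty-second + eighth) = 5; dotted whole = 48; dotted half = 24.
Sum: 5 + 12 + 1 + 1 + 1 + 48 + 32 + 24 + 5 + 48 + 24 = 201 thirty-second notes.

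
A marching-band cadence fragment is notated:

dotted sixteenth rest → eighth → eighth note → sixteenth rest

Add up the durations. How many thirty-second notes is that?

In thirty-second notes: dotted sixteenth rest = 3; eighth = 4; eighth note = 4; sixteenth rest = 2.
Adding: 3 + 4 + 4 + 2 = 13 thirty-second notes.

13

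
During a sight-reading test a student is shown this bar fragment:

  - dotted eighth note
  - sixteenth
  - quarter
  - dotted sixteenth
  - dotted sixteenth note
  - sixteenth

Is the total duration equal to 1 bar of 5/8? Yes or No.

One bar of 5/8 = 20 thirty-second notes.
Convert each value to thirty-second notes: dotted eighth note = 6; sixteenth = 2; quarter = 8; dotted sixteenth = 3; dotted sixteenth note = 3; sixteenth = 2.
Total: 6 + 2 + 8 + 3 + 3 + 2 = 24.
24 exceeds 20, so the answer is No.

No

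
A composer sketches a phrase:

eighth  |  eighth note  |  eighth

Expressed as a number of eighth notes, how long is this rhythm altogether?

In eighth notes: eighth = 1; eighth note = 1; eighth = 1.
Total: 1 + 1 + 1 = 3 eighth notes.

3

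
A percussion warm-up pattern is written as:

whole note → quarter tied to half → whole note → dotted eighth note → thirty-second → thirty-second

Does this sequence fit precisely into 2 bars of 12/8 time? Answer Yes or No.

Yes

One bar of 12/8 = 48 thirty-second notes, so 2 bars = 96.
Working in thirty-second notes: whole note = 32; quarter tied to half (quarter + half) = 24; whole note = 32; dotted eighth note = 6; thirty-second = 1; thirty-second = 1.
Sum: 32 + 24 + 32 + 6 + 1 + 1 = 96.
96 equals 96, so the answer is Yes.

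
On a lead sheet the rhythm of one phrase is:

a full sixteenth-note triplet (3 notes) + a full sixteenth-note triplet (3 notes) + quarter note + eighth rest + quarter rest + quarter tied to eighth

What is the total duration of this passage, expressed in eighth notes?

10

Express everything in eighth notes: a full sixteenth-note triplet (3 notes) (three triplet sixteenths span one eighth) = 1; a full sixteenth-note triplet (3 notes) (three triplet sixteenths span one eighth) = 1; quarter note = 2; eighth rest = 1; quarter rest = 2; quarter tied to eighth (quarter + eighth) = 3.
Sum: 1 + 1 + 2 + 1 + 2 + 3 = 10 eighth notes.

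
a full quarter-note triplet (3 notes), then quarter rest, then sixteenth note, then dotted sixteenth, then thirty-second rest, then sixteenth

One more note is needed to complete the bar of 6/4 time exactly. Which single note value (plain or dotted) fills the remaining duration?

half note

The bar of 6/4 = 48 thirty-second notes.
Working in thirty-second notes: a full quarter-note triplet (3 notes) (three triplet quarters span one half) = 16; quarter rest = 8; sixteenth note = 2; dotted sixteenth = 3; thirty-second rest = 1; sixteenth = 2.
Adding: 16 + 8 + 2 + 3 + 1 + 2 = 32.
Remaining: 48 − 32 = 16 thirty-second notes, which is a half note.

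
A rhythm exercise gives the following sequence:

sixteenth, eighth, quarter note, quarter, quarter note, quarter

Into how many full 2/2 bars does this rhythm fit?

1

One bar of 2/2 = 16 sixteenth notes.
Express everything in sixteenth notes: sixteenth = 1; eighth = 2; quarter note = 4; quarter = 4; quarter note = 4; quarter = 4.
Altogether 1 + 2 + 4 + 4 + 4 + 4 = 19.
19 ÷ 16 = 1 complete bar with 3 left over.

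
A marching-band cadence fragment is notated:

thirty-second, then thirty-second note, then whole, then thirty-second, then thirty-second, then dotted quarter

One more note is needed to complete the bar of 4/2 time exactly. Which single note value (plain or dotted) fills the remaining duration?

half note

The bar of 4/2 = 64 thirty-second notes.
Working in thirty-second notes: thirty-second = 1; thirty-second note = 1; whole = 32; thirty-second = 1; thirty-second = 1; dotted quarter = 12.
Sum: 1 + 1 + 32 + 1 + 1 + 12 = 48.
Remaining: 64 − 48 = 16 thirty-second notes, which is a half note.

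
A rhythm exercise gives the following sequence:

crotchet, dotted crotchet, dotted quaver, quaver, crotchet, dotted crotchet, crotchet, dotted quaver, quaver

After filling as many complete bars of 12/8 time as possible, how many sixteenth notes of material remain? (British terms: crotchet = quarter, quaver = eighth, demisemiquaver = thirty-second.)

One bar of 12/8 = 24 sixteenth notes.
In sixteenth notes: crotchet = 4; dotted crotchet = 6; dotted quaver = 3; quaver = 2; crotchet = 4; dotted crotchet = 6; crotchet = 4; dotted quaver = 3; quaver = 2.
Adding: 4 + 6 + 3 + 2 + 4 + 6 + 4 + 3 + 2 = 34.
34 ÷ 24 = 1 complete bar with 10 sixteenth notes remaining.

10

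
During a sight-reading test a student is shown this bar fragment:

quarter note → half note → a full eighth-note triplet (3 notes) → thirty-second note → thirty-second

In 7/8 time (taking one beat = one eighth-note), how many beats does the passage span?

8.5

One eighth-note beat = 4 thirty-second notes.
Working in thirty-second notes: quarter note = 8; half note = 16; a full eighth-note triplet (3 notes) (three triplet eighths span one quarter) = 8; thirty-second note = 1; thirty-second = 1.
Total: 8 + 16 + 8 + 1 + 1 = 34.
34 ÷ 4 = 8.5 beats.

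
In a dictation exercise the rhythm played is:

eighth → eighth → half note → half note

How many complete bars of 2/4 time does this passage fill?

One bar of 2/4 = 4 eighth notes.
Each duration in eighth notes: eighth = 1; eighth = 1; half note = 4; half note = 4.
Altogether 1 + 1 + 4 + 4 = 10.
10 ÷ 4 = 2 complete bars with 2 left over.

2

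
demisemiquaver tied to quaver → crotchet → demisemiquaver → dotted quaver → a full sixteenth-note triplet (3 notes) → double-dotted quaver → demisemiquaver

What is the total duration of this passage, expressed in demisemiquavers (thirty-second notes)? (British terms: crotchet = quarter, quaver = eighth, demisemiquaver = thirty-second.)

Each duration in thirty-second notes: demisemiquaver tied to quaver (demisemiquaver + quaver) = 5; crotchet = 8; demisemiquaver = 1; dotted quaver = 6; a full sixteenth-note triplet (3 notes) (three triplet sixteenths span one eighth) = 4; double-dotted quaver = 7; demisemiquaver = 1.
Sum: 5 + 8 + 1 + 6 + 4 + 7 + 1 = 32 thirty-second notes.

32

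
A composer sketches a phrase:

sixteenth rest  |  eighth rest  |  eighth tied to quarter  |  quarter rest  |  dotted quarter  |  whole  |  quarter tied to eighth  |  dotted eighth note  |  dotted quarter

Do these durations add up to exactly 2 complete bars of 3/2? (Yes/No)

One bar of 3/2 = 24 sixteenth notes, so 2 bars = 48.
Each duration in sixteenth notes: sixteenth rest = 1; eighth rest = 2; eighth tied to quarter (eighth + quarter) = 6; quarter rest = 4; dotted quarter = 6; whole = 16; quarter tied to eighth (quarter + eighth) = 6; dotted eighth note = 3; dotted quarter = 6.
Altogether 1 + 2 + 6 + 4 + 6 + 16 + 6 + 3 + 6 = 50.
50 exceeds 48, so the answer is No.

No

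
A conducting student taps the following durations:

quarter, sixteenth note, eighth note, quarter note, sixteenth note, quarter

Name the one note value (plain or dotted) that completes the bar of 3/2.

half note

The bar of 3/2 = 24 sixteenth notes.
Each duration in sixteenth notes: quarter = 4; sixteenth note = 1; eighth note = 2; quarter note = 4; sixteenth note = 1; quarter = 4.
Sum: 4 + 1 + 2 + 4 + 1 + 4 = 16.
Remaining: 24 − 16 = 8 sixteenth notes, which is a half note.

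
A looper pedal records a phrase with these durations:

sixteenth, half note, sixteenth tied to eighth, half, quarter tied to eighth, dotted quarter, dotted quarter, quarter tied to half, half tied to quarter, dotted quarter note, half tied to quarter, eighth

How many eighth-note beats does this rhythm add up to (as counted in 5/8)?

41

One eighth-note beat = 2 sixteenth notes.
Express everything in sixteenth notes: sixteenth = 1; half note = 8; sixteenth tied to eighth (sixteenth + eighth) = 3; half = 8; quarter tied to eighth (quarter + eighth) = 6; dotted quarter = 6; dotted quarter = 6; quarter tied to half (quarter + half) = 12; half tied to quarter (half + quarter) = 12; dotted quarter note = 6; half tied to quarter (half + quarter) = 12; eighth = 2.
Total: 1 + 8 + 3 + 8 + 6 + 6 + 6 + 12 + 12 + 6 + 12 + 2 = 82.
82 ÷ 2 = 41 beats.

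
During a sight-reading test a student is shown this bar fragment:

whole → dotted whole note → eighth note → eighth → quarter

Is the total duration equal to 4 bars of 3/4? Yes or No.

Yes

One bar of 3/4 = 6 eighth notes, so 4 bars = 24.
In eighth notes: whole = 8; dotted whole note = 12; eighth note = 1; eighth = 1; quarter = 2.
Altogether 8 + 12 + 1 + 1 + 2 = 24.
24 equals 24, so the answer is Yes.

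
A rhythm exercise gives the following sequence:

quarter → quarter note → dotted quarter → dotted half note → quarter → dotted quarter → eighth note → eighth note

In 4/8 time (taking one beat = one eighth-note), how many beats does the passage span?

20

One eighth-note beat = 2 sixteenth notes.
Working in sixteenth notes: quarter = 4; quarter note = 4; dotted quarter = 6; dotted half note = 12; quarter = 4; dotted quarter = 6; eighth note = 2; eighth note = 2.
Altogether 4 + 4 + 6 + 12 + 4 + 6 + 2 + 2 = 40.
40 ÷ 2 = 20 beats.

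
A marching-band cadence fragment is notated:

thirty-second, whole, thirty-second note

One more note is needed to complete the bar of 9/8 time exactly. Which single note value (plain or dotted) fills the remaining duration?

sixteenth note

The bar of 9/8 = 36 thirty-second notes.
In thirty-second notes: thirty-second = 1; whole = 32; thirty-second note = 1.
Adding: 1 + 32 + 1 = 34.
Remaining: 36 − 34 = 2 thirty-second notes, which is a sixteenth note.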